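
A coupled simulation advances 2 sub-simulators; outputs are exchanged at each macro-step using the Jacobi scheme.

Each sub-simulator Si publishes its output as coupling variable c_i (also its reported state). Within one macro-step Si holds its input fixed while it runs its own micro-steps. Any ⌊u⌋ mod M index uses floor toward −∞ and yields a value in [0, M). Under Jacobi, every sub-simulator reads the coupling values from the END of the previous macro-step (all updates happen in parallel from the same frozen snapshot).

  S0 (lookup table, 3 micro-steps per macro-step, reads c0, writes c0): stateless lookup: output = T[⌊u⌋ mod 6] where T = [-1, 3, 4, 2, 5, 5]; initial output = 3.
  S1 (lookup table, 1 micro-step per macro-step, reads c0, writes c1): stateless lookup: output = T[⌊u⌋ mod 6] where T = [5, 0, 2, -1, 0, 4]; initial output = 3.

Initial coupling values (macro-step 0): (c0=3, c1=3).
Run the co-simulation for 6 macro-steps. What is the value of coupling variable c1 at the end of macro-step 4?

c1 at macro-step 4 = 4

macro 1: S0 reads c0=3 → after 3×micro: 2; S1 reads c0=3 → after 1×micro: -1 ⇒ (c0=2, c1=-1)
macro 2: S0 reads c0=2 → after 3×micro: 4; S1 reads c0=2 → after 1×micro: 2 ⇒ (c0=4, c1=2)
macro 3: S0 reads c0=4 → after 3×micro: 5; S1 reads c0=4 → after 1×micro: 0 ⇒ (c0=5, c1=0)
macro 4: S0 reads c0=5 → after 3×micro: 5; S1 reads c0=5 → after 1×micro: 4 ⇒ (c0=5, c1=4)
macro 5: S0 reads c0=5 → after 3×micro: 5; S1 reads c0=5 → after 1×micro: 4 ⇒ (c0=5, c1=4)
macro 6: S0 reads c0=5 → after 3×micro: 5; S1 reads c0=5 → after 1×micro: 4 ⇒ (c0=5, c1=4)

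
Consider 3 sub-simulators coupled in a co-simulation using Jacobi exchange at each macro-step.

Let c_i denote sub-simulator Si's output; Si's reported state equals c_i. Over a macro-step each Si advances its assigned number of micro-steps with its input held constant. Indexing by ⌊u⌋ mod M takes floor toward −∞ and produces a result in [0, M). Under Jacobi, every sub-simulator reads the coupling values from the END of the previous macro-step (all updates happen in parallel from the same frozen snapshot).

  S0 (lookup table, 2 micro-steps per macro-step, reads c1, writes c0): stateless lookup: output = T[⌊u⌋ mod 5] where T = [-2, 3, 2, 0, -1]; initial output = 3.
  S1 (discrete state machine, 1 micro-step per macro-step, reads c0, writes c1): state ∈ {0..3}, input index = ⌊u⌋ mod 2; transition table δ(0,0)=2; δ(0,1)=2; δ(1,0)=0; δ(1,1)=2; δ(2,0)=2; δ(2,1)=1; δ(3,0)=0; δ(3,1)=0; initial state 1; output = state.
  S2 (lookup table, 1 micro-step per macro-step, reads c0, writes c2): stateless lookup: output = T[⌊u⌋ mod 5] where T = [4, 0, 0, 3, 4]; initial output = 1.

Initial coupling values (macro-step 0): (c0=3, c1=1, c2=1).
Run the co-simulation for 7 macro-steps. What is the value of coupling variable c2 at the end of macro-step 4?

c2 at macro-step 4 = 3

macro 1: S0 reads c1=1 → after 2×micro: 3; S1 reads c0=3 → after 1×micro: 2; S2 reads c0=3 → after 1×micro: 3 ⇒ (c0=3, c1=2, c2=3)
macro 2: S0 reads c1=2 → after 2×micro: 2; S1 reads c0=3 → after 1×micro: 1; S2 reads c0=3 → after 1×micro: 3 ⇒ (c0=2, c1=1, c2=3)
macro 3: S0 reads c1=1 → after 2×micro: 3; S1 reads c0=2 → after 1×micro: 0; S2 reads c0=2 → after 1×micro: 0 ⇒ (c0=3, c1=0, c2=0)
macro 4: S0 reads c1=0 → after 2×micro: -2; S1 reads c0=3 → after 1×micro: 2; S2 reads c0=3 → after 1×micro: 3 ⇒ (c0=-2, c1=2, c2=3)
macro 5: S0 reads c1=2 → after 2×micro: 2; S1 reads c0=-2 → after 1×micro: 2; S2 reads c0=-2 → after 1×micro: 3 ⇒ (c0=2, c1=2, c2=3)
macro 6: S0 reads c1=2 → after 2×micro: 2; S1 reads c0=2 → after 1×micro: 2; S2 reads c0=2 → after 1×micro: 0 ⇒ (c0=2, c1=2, c2=0)
macro 7: S0 reads c1=2 → after 2×micro: 2; S1 reads c0=2 → after 1×micro: 2; S2 reads c0=2 → after 1×micro: 0 ⇒ (c0=2, c1=2, c2=0)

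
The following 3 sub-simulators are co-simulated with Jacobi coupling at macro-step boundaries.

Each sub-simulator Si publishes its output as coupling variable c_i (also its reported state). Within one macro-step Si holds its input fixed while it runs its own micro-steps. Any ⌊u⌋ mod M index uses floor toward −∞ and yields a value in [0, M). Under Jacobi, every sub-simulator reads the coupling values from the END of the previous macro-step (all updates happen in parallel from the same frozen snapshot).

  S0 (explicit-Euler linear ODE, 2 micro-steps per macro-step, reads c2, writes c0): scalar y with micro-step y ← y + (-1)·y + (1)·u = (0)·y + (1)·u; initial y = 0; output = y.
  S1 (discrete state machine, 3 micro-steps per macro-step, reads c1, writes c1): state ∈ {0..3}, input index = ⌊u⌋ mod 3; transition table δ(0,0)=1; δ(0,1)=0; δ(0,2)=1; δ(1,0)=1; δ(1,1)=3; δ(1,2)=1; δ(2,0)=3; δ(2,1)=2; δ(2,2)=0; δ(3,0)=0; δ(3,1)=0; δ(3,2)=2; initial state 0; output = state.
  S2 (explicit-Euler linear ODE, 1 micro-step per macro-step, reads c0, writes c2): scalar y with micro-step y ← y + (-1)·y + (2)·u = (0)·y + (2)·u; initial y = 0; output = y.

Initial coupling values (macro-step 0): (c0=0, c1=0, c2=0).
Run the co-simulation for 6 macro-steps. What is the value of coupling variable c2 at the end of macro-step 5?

c2 at macro-step 5 = 0

macro 1: S0 reads c2=0 → after 2×micro: 0; S1 reads c1=0 → after 3×micro: 1; S2 reads c0=0 → after 1×micro: 0 ⇒ (c0=0, c1=1, c2=0)
macro 2: S0 reads c2=0 → after 2×micro: 0; S1 reads c1=1 → after 3×micro: 0; S2 reads c0=0 → after 1×micro: 0 ⇒ (c0=0, c1=0, c2=0)
macro 3: S0 reads c2=0 → after 2×micro: 0; S1 reads c1=0 → after 3×micro: 1; S2 reads c0=0 → after 1×micro: 0 ⇒ (c0=0, c1=1, c2=0)
macro 4: S0 reads c2=0 → after 2×micro: 0; S1 reads c1=1 → after 3×micro: 0; S2 reads c0=0 → after 1×micro: 0 ⇒ (c0=0, c1=0, c2=0)
macro 5: S0 reads c2=0 → after 2×micro: 0; S1 reads c1=0 → after 3×micro: 1; S2 reads c0=0 → after 1×micro: 0 ⇒ (c0=0, c1=1, c2=0)
macro 6: S0 reads c2=0 → after 2×micro: 0; S1 reads c1=1 → after 3×micro: 0; S2 reads c0=0 → after 1×micro: 0 ⇒ (c0=0, c1=0, c2=0)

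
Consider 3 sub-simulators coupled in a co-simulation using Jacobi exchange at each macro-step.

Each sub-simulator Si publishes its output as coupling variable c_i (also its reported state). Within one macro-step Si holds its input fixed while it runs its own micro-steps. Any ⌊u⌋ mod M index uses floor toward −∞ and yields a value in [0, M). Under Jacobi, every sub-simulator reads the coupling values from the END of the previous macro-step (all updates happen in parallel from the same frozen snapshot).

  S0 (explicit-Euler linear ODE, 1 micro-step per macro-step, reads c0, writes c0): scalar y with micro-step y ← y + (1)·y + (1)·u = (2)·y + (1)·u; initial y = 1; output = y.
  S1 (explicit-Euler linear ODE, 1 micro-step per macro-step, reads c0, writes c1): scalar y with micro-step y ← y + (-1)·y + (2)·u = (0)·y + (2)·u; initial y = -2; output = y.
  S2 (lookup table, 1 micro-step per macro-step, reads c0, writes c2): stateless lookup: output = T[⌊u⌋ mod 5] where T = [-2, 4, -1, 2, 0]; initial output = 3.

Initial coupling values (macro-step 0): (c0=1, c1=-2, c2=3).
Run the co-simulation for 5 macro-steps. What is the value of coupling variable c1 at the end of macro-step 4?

macro 1: S0 reads c0=1 → after 1×micro: 3; S1 reads c0=1 → after 1×micro: 2; S2 reads c0=1 → after 1×micro: 4 ⇒ (c0=3, c1=2, c2=4)
macro 2: S0 reads c0=3 → after 1×micro: 9; S1 reads c0=3 → after 1×micro: 6; S2 reads c0=3 → after 1×micro: 2 ⇒ (c0=9, c1=6, c2=2)
macro 3: S0 reads c0=9 → after 1×micro: 27; S1 reads c0=9 → after 1×micro: 18; S2 reads c0=9 → after 1×micro: 0 ⇒ (c0=27, c1=18, c2=0)
macro 4: S0 reads c0=27 → after 1×micro: 81; S1 reads c0=27 → after 1×micro: 54; S2 reads c0=27 → after 1×micro: -1 ⇒ (c0=81, c1=54, c2=-1)
macro 5: S0 reads c0=81 → after 1×micro: 243; S1 reads c0=81 → after 1×micro: 162; S2 reads c0=81 → after 1×micro: 4 ⇒ (c0=243, c1=162, c2=4)

c1 at macro-step 4 = 54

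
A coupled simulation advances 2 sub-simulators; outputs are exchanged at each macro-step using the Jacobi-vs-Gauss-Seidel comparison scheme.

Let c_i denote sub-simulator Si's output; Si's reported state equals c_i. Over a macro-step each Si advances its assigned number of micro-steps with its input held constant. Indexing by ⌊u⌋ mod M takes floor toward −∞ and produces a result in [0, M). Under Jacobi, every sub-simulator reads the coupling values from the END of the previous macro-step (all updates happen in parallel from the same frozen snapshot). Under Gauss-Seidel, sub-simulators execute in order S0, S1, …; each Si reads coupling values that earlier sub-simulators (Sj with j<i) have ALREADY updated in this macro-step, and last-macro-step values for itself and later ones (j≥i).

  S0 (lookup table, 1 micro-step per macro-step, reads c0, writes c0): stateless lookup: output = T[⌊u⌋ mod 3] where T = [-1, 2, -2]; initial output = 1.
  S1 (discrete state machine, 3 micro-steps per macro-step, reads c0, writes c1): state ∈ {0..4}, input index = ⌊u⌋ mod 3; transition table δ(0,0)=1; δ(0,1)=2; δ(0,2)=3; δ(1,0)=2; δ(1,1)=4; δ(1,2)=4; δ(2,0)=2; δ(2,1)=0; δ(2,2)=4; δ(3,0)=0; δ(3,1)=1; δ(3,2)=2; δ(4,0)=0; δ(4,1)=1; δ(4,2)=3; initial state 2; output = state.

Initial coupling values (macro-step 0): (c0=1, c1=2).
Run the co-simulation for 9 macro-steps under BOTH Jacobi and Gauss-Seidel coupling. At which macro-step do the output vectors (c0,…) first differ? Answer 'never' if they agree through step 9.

[Jacobi] macro 1: S0 reads c0=1 → after 1×micro: 2; S1 reads c0=1 → after 3×micro: 0 ⇒ (c0=2, c1=0)
[Jacobi] macro 2: S0 reads c0=2 → after 1×micro: -2; S1 reads c0=2 → after 3×micro: 4 ⇒ (c0=-2, c1=4)
[Jacobi] macro 3: S0 reads c0=-2 → after 1×micro: 2; S1 reads c0=-2 → after 3×micro: 1 ⇒ (c0=2, c1=1)
[Jacobi] macro 4: S0 reads c0=2 → after 1×micro: -2; S1 reads c0=2 → after 3×micro: 2 ⇒ (c0=-2, c1=2)
[Jacobi] macro 5: S0 reads c0=-2 → after 1×micro: 2; S1 reads c0=-2 → after 3×micro: 0 ⇒ (c0=2, c1=0)
[Jacobi] macro 6: S0 reads c0=2 → after 1×micro: -2; S1 reads c0=2 → after 3×micro: 4 ⇒ (c0=-2, c1=4)
[Jacobi] macro 7: S0 reads c0=-2 → after 1×micro: 2; S1 reads c0=-2 → after 3×micro: 1 ⇒ (c0=2, c1=1)
[Jacobi] macro 8: S0 reads c0=2 → after 1×micro: -2; S1 reads c0=2 → after 3×micro: 2 ⇒ (c0=-2, c1=2)
[Jacobi] macro 9: S0 reads c0=-2 → after 1×micro: 2; S1 reads c0=-2 → after 3×micro: 0 ⇒ (c0=2, c1=0)
[Gauss-Seidel] macro 1: S0 reads c0=1 → after 1×micro: 2; S1 reads c0=2 → after 3×micro: 2 ⇒ (c0=2, c1=2)
[Gauss-Seidel] macro 2: S0 reads c0=2 → after 1×micro: -2; S1 reads c0=-2 → after 3×micro: 0 ⇒ (c0=-2, c1=0)
[Gauss-Seidel] macro 3: S0 reads c0=-2 → after 1×micro: 2; S1 reads c0=2 → after 3×micro: 4 ⇒ (c0=2, c1=4)
[Gauss-Seidel] macro 4: S0 reads c0=2 → after 1×micro: -2; S1 reads c0=-2 → after 3×micro: 1 ⇒ (c0=-2, c1=1)
[Gauss-Seidel] macro 5: S0 reads c0=-2 → after 1×micro: 2; S1 reads c0=2 → after 3×micro: 2 ⇒ (c0=2, c1=2)
[Gauss-Seidel] macro 6: S0 reads c0=2 → after 1×micro: -2; S1 reads c0=-2 → after 3×micro: 0 ⇒ (c0=-2, c1=0)
[Gauss-Seidel] macro 7: S0 reads c0=-2 → after 1×micro: 2; S1 reads c0=2 → after 3×micro: 4 ⇒ (c0=2, c1=4)
[Gauss-Seidel] macro 8: S0 reads c0=2 → after 1×micro: -2; S1 reads c0=-2 → after 3×micro: 1 ⇒ (c0=-2, c1=1)
[Gauss-Seidel] macro 9: S0 reads c0=-2 → after 1×micro: 2; S1 reads c0=2 → after 3×micro: 2 ⇒ (c0=2, c1=2)

first divergence at macro-step: 1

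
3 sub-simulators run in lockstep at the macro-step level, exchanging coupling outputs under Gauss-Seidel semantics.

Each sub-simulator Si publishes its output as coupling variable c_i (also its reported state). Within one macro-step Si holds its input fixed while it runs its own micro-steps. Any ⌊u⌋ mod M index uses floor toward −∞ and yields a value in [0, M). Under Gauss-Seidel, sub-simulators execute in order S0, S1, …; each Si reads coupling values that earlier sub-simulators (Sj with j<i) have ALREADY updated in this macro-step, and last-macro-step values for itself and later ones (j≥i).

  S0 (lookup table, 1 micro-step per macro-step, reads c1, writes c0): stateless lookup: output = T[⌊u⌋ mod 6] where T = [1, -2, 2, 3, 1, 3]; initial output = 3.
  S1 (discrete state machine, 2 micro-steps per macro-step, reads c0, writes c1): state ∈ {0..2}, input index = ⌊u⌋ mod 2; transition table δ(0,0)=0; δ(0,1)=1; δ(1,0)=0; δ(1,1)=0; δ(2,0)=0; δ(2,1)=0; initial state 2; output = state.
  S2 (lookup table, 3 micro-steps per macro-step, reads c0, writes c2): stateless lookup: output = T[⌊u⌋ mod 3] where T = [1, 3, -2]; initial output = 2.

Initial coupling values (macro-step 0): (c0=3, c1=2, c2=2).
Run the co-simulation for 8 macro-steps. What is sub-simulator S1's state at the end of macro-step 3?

macro 1: S0 reads c1=2 → after 1×micro: 2; S1 reads c0=2 → after 2×micro: 0; S2 reads c0=2 → after 3×micro: -2 ⇒ (c0=2, c1=0, c2=-2)
macro 2: S0 reads c1=0 → after 1×micro: 1; S1 reads c0=1 → after 2×micro: 0; S2 reads c0=1 → after 3×micro: 3 ⇒ (c0=1, c1=0, c2=3)
macro 3: S0 reads c1=0 → after 1×micro: 1; S1 reads c0=1 → after 2×micro: 0; S2 reads c0=1 → after 3×micro: 3 ⇒ (c0=1, c1=0, c2=3)
macro 4: S0 reads c1=0 → after 1×micro: 1; S1 reads c0=1 → after 2×micro: 0; S2 reads c0=1 → after 3×micro: 3 ⇒ (c0=1, c1=0, c2=3)
macro 5: S0 reads c1=0 → after 1×micro: 1; S1 reads c0=1 → after 2×micro: 0; S2 reads c0=1 → after 3×micro: 3 ⇒ (c0=1, c1=0, c2=3)
macro 6: S0 reads c1=0 → after 1×micro: 1; S1 reads c0=1 → after 2×micro: 0; S2 reads c0=1 → after 3×micro: 3 ⇒ (c0=1, c1=0, c2=3)
macro 7: S0 reads c1=0 → after 1×micro: 1; S1 reads c0=1 → after 2×micro: 0; S2 reads c0=1 → after 3×micro: 3 ⇒ (c0=1, c1=0, c2=3)
macro 8: S0 reads c1=0 → after 1×micro: 1; S1 reads c0=1 → after 2×micro: 0; S2 reads c0=1 → after 3×micro: 3 ⇒ (c0=1, c1=0, c2=3)

S1 state at macro-step 3 = 0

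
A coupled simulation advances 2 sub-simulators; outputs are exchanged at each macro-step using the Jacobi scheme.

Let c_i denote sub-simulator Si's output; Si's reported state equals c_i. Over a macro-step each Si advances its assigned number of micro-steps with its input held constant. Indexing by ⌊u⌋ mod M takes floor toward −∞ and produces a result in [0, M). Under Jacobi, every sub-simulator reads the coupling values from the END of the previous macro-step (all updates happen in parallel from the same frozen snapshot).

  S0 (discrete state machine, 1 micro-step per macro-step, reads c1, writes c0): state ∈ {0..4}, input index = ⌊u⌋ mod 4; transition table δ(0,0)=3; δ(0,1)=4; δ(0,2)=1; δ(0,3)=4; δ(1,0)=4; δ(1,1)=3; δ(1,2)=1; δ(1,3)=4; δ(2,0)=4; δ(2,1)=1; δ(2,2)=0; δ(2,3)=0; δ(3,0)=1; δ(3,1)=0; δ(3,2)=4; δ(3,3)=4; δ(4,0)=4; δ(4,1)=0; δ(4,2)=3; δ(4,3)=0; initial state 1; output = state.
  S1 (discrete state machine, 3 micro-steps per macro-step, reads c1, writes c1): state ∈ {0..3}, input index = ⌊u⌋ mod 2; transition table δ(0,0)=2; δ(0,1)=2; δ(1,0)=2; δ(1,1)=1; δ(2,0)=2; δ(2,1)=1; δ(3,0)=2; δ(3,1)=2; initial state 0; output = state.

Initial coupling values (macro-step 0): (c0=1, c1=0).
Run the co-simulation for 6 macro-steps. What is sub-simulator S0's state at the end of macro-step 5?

macro 1: S0 reads c1=0 → after 1×micro: 4; S1 reads c1=0 → after 3×micro: 2 ⇒ (c0=4, c1=2)
macro 2: S0 reads c1=2 → after 1×micro: 3; S1 reads c1=2 → after 3×micro: 2 ⇒ (c0=3, c1=2)
macro 3: S0 reads c1=2 → after 1×micro: 4; S1 reads c1=2 → after 3×micro: 2 ⇒ (c0=4, c1=2)
macro 4: S0 reads c1=2 → after 1×micro: 3; S1 reads c1=2 → after 3×micro: 2 ⇒ (c0=3, c1=2)
macro 5: S0 reads c1=2 → after 1×micro: 4; S1 reads c1=2 → after 3×micro: 2 ⇒ (c0=4, c1=2)
macro 6: S0 reads c1=2 → after 1×micro: 3; S1 reads c1=2 → after 3×micro: 2 ⇒ (c0=3, c1=2)

S0 state at macro-step 5 = 4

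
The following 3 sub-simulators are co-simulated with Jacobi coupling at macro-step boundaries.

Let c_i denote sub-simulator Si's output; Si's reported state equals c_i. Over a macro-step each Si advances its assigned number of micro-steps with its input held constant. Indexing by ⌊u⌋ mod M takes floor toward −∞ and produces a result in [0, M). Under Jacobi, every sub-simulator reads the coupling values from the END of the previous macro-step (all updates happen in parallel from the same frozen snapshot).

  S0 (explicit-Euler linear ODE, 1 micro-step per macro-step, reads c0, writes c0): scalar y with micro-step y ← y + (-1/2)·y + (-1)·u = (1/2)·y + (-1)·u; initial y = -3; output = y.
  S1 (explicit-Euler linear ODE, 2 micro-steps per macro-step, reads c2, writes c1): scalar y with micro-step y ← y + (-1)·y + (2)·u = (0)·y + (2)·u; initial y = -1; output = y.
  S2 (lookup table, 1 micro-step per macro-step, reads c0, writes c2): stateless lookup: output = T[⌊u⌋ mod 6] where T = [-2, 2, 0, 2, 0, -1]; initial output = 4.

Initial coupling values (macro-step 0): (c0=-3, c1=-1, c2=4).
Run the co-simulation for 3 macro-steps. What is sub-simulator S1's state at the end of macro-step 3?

S1 state at macro-step 3 = 4

macro 1: S0 reads c0=-3 → after 1×micro: 3/2; S1 reads c2=4 → after 2×micro: 8; S2 reads c0=-3 → after 1×micro: 2 ⇒ (c0=3/2, c1=8, c2=2)
macro 2: S0 reads c0=3/2 → after 1×micro: -3/4; S1 reads c2=2 → after 2×micro: 4; S2 reads c0=3/2 → after 1×micro: 2 ⇒ (c0=-3/4, c1=4, c2=2)
macro 3: S0 reads c0=-3/4 → after 1×micro: 3/8; S1 reads c2=2 → after 2×micro: 4; S2 reads c0=-3/4 → after 1×micro: -1 ⇒ (c0=3/8, c1=4, c2=-1)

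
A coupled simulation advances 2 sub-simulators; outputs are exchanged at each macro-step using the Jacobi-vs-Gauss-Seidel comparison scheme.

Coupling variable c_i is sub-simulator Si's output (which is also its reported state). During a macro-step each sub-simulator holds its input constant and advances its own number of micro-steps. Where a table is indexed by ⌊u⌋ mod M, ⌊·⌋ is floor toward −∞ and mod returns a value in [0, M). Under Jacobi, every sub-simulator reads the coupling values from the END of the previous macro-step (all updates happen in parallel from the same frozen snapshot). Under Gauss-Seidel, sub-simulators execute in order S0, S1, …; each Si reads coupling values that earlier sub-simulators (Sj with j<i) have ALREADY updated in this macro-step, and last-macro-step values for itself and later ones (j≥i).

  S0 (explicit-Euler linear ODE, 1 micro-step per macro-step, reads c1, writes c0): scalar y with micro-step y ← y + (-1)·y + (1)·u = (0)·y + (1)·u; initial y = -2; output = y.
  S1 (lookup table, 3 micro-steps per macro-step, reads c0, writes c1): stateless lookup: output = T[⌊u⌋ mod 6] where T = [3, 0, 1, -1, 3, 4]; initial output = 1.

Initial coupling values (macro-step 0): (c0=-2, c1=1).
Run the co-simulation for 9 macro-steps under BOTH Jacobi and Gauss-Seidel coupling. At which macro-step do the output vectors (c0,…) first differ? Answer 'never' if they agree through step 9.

first divergence at macro-step: 1

[Jacobi] macro 1: S0 reads c1=1 → after 1×micro: 1; S1 reads c0=-2 → after 3×micro: 3 ⇒ (c0=1, c1=3)
[Jacobi] macro 2: S0 reads c1=3 → after 1×micro: 3; S1 reads c0=1 → after 3×micro: 0 ⇒ (c0=3, c1=0)
[Jacobi] macro 3: S0 reads c1=0 → after 1×micro: 0; S1 reads c0=3 → after 3×micro: -1 ⇒ (c0=0, c1=-1)
[Jacobi] macro 4: S0 reads c1=-1 → after 1×micro: -1; S1 reads c0=0 → after 3×micro: 3 ⇒ (c0=-1, c1=3)
[Jacobi] macro 5: S0 reads c1=3 → after 1×micro: 3; S1 reads c0=-1 → after 3×micro: 4 ⇒ (c0=3, c1=4)
[Jacobi] macro 6: S0 reads c1=4 → after 1×micro: 4; S1 reads c0=3 → after 3×micro: -1 ⇒ (c0=4, c1=-1)
[Jacobi] macro 7: S0 reads c1=-1 → after 1×micro: -1; S1 reads c0=4 → after 3×micro: 3 ⇒ (c0=-1, c1=3)
[Jacobi] macro 8: S0 reads c1=3 → after 1×micro: 3; S1 reads c0=-1 → after 3×micro: 4 ⇒ (c0=3, c1=4)
[Jacobi] macro 9: S0 reads c1=4 → after 1×micro: 4; S1 reads c0=3 → after 3×micro: -1 ⇒ (c0=4, c1=-1)
[Gauss-Seidel] macro 1: S0 reads c1=1 → after 1×micro: 1; S1 reads c0=1 → after 3×micro: 0 ⇒ (c0=1, c1=0)
[Gauss-Seidel] macro 2: S0 reads c1=0 → after 1×micro: 0; S1 reads c0=0 → after 3×micro: 3 ⇒ (c0=0, c1=3)
[Gauss-Seidel] macro 3: S0 reads c1=3 → after 1×micro: 3; S1 reads c0=3 → after 3×micro: -1 ⇒ (c0=3, c1=-1)
[Gauss-Seidel] macro 4: S0 reads c1=-1 → after 1×micro: -1; S1 reads c0=-1 → after 3×micro: 4 ⇒ (c0=-1, c1=4)
[Gauss-Seidel] macro 5: S0 reads c1=4 → after 1×micro: 4; S1 reads c0=4 → after 3×micro: 3 ⇒ (c0=4, c1=3)
[Gauss-Seidel] macro 6: S0 reads c1=3 → after 1×micro: 3; S1 reads c0=3 → after 3×micro: -1 ⇒ (c0=3, c1=-1)
[Gauss-Seidel] macro 7: S0 reads c1=-1 → after 1×micro: -1; S1 reads c0=-1 → after 3×micro: 4 ⇒ (c0=-1, c1=4)
[Gauss-Seidel] macro 8: S0 reads c1=4 → after 1×micro: 4; S1 reads c0=4 → after 3×micro: 3 ⇒ (c0=4, c1=3)
[Gauss-Seidel] macro 9: S0 reads c1=3 → after 1×micro: 3; S1 reads c0=3 → after 3×micro: -1 ⇒ (c0=3, c1=-1)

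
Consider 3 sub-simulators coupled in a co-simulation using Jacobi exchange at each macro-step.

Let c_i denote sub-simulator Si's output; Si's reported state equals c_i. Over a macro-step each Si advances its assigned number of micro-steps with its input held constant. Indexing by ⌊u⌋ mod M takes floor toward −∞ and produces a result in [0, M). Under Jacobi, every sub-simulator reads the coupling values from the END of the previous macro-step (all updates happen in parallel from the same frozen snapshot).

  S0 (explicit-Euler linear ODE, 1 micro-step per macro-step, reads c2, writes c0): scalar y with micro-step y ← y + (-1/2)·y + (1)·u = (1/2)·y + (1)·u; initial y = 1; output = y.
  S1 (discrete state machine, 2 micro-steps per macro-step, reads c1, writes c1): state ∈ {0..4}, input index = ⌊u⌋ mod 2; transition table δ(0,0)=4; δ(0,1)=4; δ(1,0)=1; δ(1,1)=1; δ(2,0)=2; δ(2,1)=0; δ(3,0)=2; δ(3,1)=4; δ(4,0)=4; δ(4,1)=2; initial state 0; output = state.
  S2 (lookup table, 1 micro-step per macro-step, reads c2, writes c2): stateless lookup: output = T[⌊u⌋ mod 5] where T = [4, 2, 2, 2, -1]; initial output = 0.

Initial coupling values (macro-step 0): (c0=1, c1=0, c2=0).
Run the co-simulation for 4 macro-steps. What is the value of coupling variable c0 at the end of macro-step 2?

c0 at macro-step 2 = 17/4

macro 1: S0 reads c2=0 → after 1×micro: 1/2; S1 reads c1=0 → after 2×micro: 4; S2 reads c2=0 → after 1×micro: 4 ⇒ (c0=1/2, c1=4, c2=4)
macro 2: S0 reads c2=4 → after 1×micro: 17/4; S1 reads c1=4 → after 2×micro: 4; S2 reads c2=4 → after 1×micro: -1 ⇒ (c0=17/4, c1=4, c2=-1)
macro 3: S0 reads c2=-1 → after 1×micro: 9/8; S1 reads c1=4 → after 2×micro: 4; S2 reads c2=-1 → after 1×micro: -1 ⇒ (c0=9/8, c1=4, c2=-1)
macro 4: S0 reads c2=-1 → after 1×micro: -7/16; S1 reads c1=4 → after 2×micro: 4; S2 reads c2=-1 → after 1×micro: -1 ⇒ (c0=-7/16, c1=4, c2=-1)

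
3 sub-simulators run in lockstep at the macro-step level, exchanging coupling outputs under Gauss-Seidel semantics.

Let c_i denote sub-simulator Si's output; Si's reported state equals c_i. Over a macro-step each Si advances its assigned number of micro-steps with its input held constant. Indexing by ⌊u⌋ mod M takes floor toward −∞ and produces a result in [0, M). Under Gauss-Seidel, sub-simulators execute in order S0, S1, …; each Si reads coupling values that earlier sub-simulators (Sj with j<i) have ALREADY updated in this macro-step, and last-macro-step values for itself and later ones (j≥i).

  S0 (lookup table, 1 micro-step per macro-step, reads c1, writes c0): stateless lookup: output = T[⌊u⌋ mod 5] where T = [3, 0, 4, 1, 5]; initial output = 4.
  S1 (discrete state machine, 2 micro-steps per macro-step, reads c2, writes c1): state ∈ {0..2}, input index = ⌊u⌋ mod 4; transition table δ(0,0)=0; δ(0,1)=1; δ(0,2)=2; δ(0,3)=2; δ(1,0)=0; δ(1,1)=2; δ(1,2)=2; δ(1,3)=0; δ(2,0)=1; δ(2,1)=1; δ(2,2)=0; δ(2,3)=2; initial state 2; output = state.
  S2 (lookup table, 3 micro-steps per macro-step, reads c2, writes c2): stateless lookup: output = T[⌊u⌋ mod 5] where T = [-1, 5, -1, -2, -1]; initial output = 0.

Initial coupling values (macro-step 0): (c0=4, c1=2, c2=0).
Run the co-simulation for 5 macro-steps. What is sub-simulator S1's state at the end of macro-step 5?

macro 1: S0 reads c1=2 → after 1×micro: 4; S1 reads c2=0 → after 2×micro: 0; S2 reads c2=0 → after 3×micro: -1 ⇒ (c0=4, c1=0, c2=-1)
macro 2: S0 reads c1=0 → after 1×micro: 3; S1 reads c2=-1 → after 2×micro: 2; S2 reads c2=-1 → after 3×micro: -1 ⇒ (c0=3, c1=2, c2=-1)
macro 3: S0 reads c1=2 → after 1×micro: 4; S1 reads c2=-1 → after 2×micro: 2; S2 reads c2=-1 → after 3×micro: -1 ⇒ (c0=4, c1=2, c2=-1)
macro 4: S0 reads c1=2 → after 1×micro: 4; S1 reads c2=-1 → after 2×micro: 2; S2 reads c2=-1 → after 3×micro: -1 ⇒ (c0=4, c1=2, c2=-1)
macro 5: S0 reads c1=2 → after 1×micro: 4; S1 reads c2=-1 → after 2×micro: 2; S2 reads c2=-1 → after 3×micro: -1 ⇒ (c0=4, c1=2, c2=-1)

S1 state at macro-step 5 = 2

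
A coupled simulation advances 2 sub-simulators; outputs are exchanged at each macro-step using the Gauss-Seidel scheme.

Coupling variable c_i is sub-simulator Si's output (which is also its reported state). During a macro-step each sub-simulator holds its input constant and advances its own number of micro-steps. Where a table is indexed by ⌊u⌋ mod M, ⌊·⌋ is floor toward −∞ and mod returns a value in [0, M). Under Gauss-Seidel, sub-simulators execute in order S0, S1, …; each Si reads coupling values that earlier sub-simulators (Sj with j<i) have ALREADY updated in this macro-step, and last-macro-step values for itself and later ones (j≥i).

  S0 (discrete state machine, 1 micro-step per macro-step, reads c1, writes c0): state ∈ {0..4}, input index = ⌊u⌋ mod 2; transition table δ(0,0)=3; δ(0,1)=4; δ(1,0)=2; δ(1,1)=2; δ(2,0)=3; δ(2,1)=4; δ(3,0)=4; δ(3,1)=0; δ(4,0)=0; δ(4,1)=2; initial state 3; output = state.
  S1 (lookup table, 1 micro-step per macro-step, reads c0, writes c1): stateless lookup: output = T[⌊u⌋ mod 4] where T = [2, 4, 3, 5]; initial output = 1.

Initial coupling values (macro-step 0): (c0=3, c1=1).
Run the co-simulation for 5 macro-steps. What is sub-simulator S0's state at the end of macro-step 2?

S0 state at macro-step 2 = 3

macro 1: S0 reads c1=1 → after 1×micro: 0; S1 reads c0=0 → after 1×micro: 2 ⇒ (c0=0, c1=2)
macro 2: S0 reads c1=2 → after 1×micro: 3; S1 reads c0=3 → after 1×micro: 5 ⇒ (c0=3, c1=5)
macro 3: S0 reads c1=5 → after 1×micro: 0; S1 reads c0=0 → after 1×micro: 2 ⇒ (c0=0, c1=2)
macro 4: S0 reads c1=2 → after 1×micro: 3; S1 reads c0=3 → after 1×micro: 5 ⇒ (c0=3, c1=5)
macro 5: S0 reads c1=5 → after 1×micro: 0; S1 reads c0=0 → after 1×micro: 2 ⇒ (c0=0, c1=2)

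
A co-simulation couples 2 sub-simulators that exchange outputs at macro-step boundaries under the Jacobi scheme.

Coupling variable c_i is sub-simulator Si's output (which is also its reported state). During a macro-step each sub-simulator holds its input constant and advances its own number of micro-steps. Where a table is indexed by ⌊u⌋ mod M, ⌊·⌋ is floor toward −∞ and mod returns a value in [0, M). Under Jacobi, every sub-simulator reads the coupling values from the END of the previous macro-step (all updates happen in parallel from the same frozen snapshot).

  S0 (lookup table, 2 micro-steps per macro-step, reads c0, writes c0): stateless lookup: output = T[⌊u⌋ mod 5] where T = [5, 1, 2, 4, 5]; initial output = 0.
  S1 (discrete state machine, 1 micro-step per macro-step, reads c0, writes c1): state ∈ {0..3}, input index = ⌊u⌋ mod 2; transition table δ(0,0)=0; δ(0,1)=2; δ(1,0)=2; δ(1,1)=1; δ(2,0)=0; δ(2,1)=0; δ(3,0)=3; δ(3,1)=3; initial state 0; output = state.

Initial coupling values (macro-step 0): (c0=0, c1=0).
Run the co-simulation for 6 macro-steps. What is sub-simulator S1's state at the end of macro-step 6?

S1 state at macro-step 6 = 2

macro 1: S0 reads c0=0 → after 2×micro: 5; S1 reads c0=0 → after 1×micro: 0 ⇒ (c0=5, c1=0)
macro 2: S0 reads c0=5 → after 2×micro: 5; S1 reads c0=5 → after 1×micro: 2 ⇒ (c0=5, c1=2)
macro 3: S0 reads c0=5 → after 2×micro: 5; S1 reads c0=5 → after 1×micro: 0 ⇒ (c0=5, c1=0)
macro 4: S0 reads c0=5 → after 2×micro: 5; S1 reads c0=5 → after 1×micro: 2 ⇒ (c0=5, c1=2)
macro 5: S0 reads c0=5 → after 2×micro: 5; S1 reads c0=5 → after 1×micro: 0 ⇒ (c0=5, c1=0)
macro 6: S0 reads c0=5 → after 2×micro: 5; S1 reads c0=5 → after 1×micro: 2 ⇒ (c0=5, c1=2)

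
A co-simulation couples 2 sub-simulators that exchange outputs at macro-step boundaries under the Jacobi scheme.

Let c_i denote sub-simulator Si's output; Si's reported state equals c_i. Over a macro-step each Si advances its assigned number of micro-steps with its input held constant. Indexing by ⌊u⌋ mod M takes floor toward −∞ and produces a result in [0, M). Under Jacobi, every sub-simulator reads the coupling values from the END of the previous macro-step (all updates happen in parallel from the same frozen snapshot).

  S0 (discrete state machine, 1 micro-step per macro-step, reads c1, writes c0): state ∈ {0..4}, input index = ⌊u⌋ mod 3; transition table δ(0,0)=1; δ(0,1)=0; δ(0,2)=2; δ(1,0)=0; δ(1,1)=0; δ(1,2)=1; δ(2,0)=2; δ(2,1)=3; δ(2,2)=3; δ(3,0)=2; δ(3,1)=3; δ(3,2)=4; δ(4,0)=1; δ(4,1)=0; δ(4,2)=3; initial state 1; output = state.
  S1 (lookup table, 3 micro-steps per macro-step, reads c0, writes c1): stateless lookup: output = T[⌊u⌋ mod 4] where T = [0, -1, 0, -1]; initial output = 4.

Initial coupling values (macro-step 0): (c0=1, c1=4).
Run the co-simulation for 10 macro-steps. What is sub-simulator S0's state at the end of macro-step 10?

macro 1: S0 reads c1=4 → after 1×micro: 0; S1 reads c0=1 → after 3×micro: -1 ⇒ (c0=0, c1=-1)
macro 2: S0 reads c1=-1 → after 1×micro: 2; S1 reads c0=0 → after 3×micro: 0 ⇒ (c0=2, c1=0)
macro 3: S0 reads c1=0 → after 1×micro: 2; S1 reads c0=2 → after 3×micro: 0 ⇒ (c0=2, c1=0)
macro 4: S0 reads c1=0 → after 1×micro: 2; S1 reads c0=2 → after 3×micro: 0 ⇒ (c0=2, c1=0)
macro 5: S0 reads c1=0 → after 1×micro: 2; S1 reads c0=2 → after 3×micro: 0 ⇒ (c0=2, c1=0)
macro 6: S0 reads c1=0 → after 1×micro: 2; S1 reads c0=2 → after 3×micro: 0 ⇒ (c0=2, c1=0)
macro 7: S0 reads c1=0 → after 1×micro: 2; S1 reads c0=2 → after 3×micro: 0 ⇒ (c0=2, c1=0)
macro 8: S0 reads c1=0 → after 1×micro: 2; S1 reads c0=2 → after 3×micro: 0 ⇒ (c0=2, c1=0)
macro 9: S0 reads c1=0 → after 1×micro: 2; S1 reads c0=2 → after 3×micro: 0 ⇒ (c0=2, c1=0)
macro 10: S0 reads c1=0 → after 1×micro: 2; S1 reads c0=2 → after 3×micro: 0 ⇒ (c0=2, c1=0)

S0 state at macro-step 10 = 2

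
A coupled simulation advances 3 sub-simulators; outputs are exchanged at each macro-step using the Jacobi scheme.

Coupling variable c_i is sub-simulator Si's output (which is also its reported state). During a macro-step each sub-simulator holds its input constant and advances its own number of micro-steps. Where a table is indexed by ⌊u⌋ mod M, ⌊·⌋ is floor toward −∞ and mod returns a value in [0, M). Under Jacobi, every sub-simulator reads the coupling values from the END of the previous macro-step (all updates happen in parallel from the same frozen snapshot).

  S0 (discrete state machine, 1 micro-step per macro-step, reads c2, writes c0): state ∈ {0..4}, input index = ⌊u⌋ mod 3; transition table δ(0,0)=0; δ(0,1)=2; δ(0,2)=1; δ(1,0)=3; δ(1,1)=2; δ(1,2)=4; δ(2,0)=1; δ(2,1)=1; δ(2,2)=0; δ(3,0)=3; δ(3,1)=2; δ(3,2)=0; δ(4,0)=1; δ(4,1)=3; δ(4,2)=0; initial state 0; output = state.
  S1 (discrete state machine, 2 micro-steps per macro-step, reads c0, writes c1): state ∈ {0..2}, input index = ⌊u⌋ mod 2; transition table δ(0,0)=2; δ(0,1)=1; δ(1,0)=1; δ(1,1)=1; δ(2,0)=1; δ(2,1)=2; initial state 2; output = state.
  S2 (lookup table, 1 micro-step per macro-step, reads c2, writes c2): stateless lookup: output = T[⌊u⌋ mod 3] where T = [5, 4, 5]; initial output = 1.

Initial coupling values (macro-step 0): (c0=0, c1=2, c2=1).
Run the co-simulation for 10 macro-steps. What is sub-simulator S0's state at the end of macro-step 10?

S0 state at macro-step 10 = 1

macro 1: S0 reads c2=1 → after 1×micro: 2; S1 reads c0=0 → after 2×micro: 1; S2 reads c2=1 → after 1×micro: 4 ⇒ (c0=2, c1=1, c2=4)
macro 2: S0 reads c2=4 → after 1×micro: 1; S1 reads c0=2 → after 2×micro: 1; S2 reads c2=4 → after 1×micro: 4 ⇒ (c0=1, c1=1, c2=4)
macro 3: S0 reads c2=4 → after 1×micro: 2; S1 reads c0=1 → after 2×micro: 1; S2 reads c2=4 → after 1×micro: 4 ⇒ (c0=2, c1=1, c2=4)
macro 4: S0 reads c2=4 → after 1×micro: 1; S1 reads c0=2 → after 2×micro: 1; S2 reads c2=4 → after 1×micro: 4 ⇒ (c0=1, c1=1, c2=4)
macro 5: S0 reads c2=4 → after 1×micro: 2; S1 reads c0=1 → after 2×micro: 1; S2 reads c2=4 → after 1×micro: 4 ⇒ (c0=2, c1=1, c2=4)
macro 6: S0 reads c2=4 → after 1×micro: 1; S1 reads c0=2 → after 2×micro: 1; S2 reads c2=4 → after 1×micro: 4 ⇒ (c0=1, c1=1, c2=4)
macro 7: S0 reads c2=4 → after 1×micro: 2; S1 reads c0=1 → after 2×micro: 1; S2 reads c2=4 → after 1×micro: 4 ⇒ (c0=2, c1=1, c2=4)
macro 8: S0 reads c2=4 → after 1×micro: 1; S1 reads c0=2 → after 2×micro: 1; S2 reads c2=4 → after 1×micro: 4 ⇒ (c0=1, c1=1, c2=4)
macro 9: S0 reads c2=4 → after 1×micro: 2; S1 reads c0=1 → after 2×micro: 1; S2 reads c2=4 → after 1×micro: 4 ⇒ (c0=2, c1=1, c2=4)
macro 10: S0 reads c2=4 → after 1×micro: 1; S1 reads c0=2 → after 2×micro: 1; S2 reads c2=4 → after 1×micro: 4 ⇒ (c0=1, c1=1, c2=4)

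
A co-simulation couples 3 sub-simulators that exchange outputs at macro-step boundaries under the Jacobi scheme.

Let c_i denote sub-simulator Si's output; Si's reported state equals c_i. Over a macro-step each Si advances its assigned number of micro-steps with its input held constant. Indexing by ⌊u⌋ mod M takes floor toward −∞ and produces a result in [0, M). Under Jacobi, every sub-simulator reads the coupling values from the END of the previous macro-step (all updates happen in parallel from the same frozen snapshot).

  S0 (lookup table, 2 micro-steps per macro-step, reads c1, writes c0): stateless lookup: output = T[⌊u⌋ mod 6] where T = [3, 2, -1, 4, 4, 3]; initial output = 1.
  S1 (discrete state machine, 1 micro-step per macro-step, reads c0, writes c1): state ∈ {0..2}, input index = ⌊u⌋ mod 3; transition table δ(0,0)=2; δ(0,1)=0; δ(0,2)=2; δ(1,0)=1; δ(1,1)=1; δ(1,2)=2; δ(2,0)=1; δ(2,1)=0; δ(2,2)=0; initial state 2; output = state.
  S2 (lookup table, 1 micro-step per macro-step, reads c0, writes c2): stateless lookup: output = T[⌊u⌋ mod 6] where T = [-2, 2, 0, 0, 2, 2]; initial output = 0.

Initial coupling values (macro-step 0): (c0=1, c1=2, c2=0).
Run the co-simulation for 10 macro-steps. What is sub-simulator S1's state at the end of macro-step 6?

S1 state at macro-step 6 = 2

macro 1: S0 reads c1=2 → after 2×micro: -1; S1 reads c0=1 → after 1×micro: 0; S2 reads c0=1 → after 1×micro: 2 ⇒ (c0=-1, c1=0, c2=2)
macro 2: S0 reads c1=0 → after 2×micro: 3; S1 reads c0=-1 → after 1×micro: 2; S2 reads c0=-1 → after 1×micro: 2 ⇒ (c0=3, c1=2, c2=2)
macro 3: S0 reads c1=2 → after 2×micro: -1; S1 reads c0=3 → after 1×micro: 1; S2 reads c0=3 → after 1×micro: 0 ⇒ (c0=-1, c1=1, c2=0)
macro 4: S0 reads c1=1 → after 2×micro: 2; S1 reads c0=-1 → after 1×micro: 2; S2 reads c0=-1 → after 1×micro: 2 ⇒ (c0=2, c1=2, c2=2)
macro 5: S0 reads c1=2 → after 2×micro: -1; S1 reads c0=2 → after 1×micro: 0; S2 reads c0=2 → after 1×micro: 0 ⇒ (c0=-1, c1=0, c2=0)
macro 6: S0 reads c1=0 → after 2×micro: 3; S1 reads c0=-1 → after 1×micro: 2; S2 reads c0=-1 → after 1×micro: 2 ⇒ (c0=3, c1=2, c2=2)
macro 7: S0 reads c1=2 → after 2×micro: -1; S1 reads c0=3 → after 1×micro: 1; S2 reads c0=3 → after 1×micro: 0 ⇒ (c0=-1, c1=1, c2=0)
macro 8: S0 reads c1=1 → after 2×micro: 2; S1 reads c0=-1 → after 1×micro: 2; S2 reads c0=-1 → after 1×micro: 2 ⇒ (c0=2, c1=2, c2=2)
macro 9: S0 reads c1=2 → after 2×micro: -1; S1 reads c0=2 → after 1×micro: 0; S2 reads c0=2 → after 1×micro: 0 ⇒ (c0=-1, c1=0, c2=0)
macro 10: S0 reads c1=0 → after 2×micro: 3; S1 reads c0=-1 → after 1×micro: 2; S2 reads c0=-1 → after 1×micro: 2 ⇒ (c0=3, c1=2, c2=2)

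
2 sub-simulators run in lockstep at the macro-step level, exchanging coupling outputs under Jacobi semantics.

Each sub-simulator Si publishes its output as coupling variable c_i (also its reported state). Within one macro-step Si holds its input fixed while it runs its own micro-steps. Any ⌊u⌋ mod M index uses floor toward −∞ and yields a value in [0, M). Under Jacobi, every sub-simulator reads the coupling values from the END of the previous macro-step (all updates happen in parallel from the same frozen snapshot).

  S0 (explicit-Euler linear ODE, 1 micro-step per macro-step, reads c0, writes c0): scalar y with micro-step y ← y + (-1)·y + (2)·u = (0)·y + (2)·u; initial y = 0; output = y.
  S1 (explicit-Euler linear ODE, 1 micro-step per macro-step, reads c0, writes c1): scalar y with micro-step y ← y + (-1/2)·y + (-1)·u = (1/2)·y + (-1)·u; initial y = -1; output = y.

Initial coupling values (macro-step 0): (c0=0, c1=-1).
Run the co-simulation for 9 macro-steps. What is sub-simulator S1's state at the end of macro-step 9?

macro 1: S0 reads c0=0 → after 1×micro: 0; S1 reads c0=0 → after 1×micro: -1/2 ⇒ (c0=0, c1=-1/2)
macro 2: S0 reads c0=0 → after 1×micro: 0; S1 reads c0=0 → after 1×micro: -1/4 ⇒ (c0=0, c1=-1/4)
macro 3: S0 reads c0=0 → after 1×micro: 0; S1 reads c0=0 → after 1×micro: -1/8 ⇒ (c0=0, c1=-1/8)
macro 4: S0 reads c0=0 → after 1×micro: 0; S1 reads c0=0 → after 1×micro: -1/16 ⇒ (c0=0, c1=-1/16)
macro 5: S0 reads c0=0 → after 1×micro: 0; S1 reads c0=0 → after 1×micro: -1/32 ⇒ (c0=0, c1=-1/32)
macro 6: S0 reads c0=0 → after 1×micro: 0; S1 reads c0=0 → after 1×micro: -1/64 ⇒ (c0=0, c1=-1/64)
macro 7: S0 reads c0=0 → after 1×micro: 0; S1 reads c0=0 → after 1×micro: -1/128 ⇒ (c0=0, c1=-1/128)
macro 8: S0 reads c0=0 → after 1×micro: 0; S1 reads c0=0 → after 1×micro: -1/256 ⇒ (c0=0, c1=-1/256)
macro 9: S0 reads c0=0 → after 1×micro: 0; S1 reads c0=0 → after 1×micro: -1/512 ⇒ (c0=0, c1=-1/512)

S1 state at macro-step 9 = -1/512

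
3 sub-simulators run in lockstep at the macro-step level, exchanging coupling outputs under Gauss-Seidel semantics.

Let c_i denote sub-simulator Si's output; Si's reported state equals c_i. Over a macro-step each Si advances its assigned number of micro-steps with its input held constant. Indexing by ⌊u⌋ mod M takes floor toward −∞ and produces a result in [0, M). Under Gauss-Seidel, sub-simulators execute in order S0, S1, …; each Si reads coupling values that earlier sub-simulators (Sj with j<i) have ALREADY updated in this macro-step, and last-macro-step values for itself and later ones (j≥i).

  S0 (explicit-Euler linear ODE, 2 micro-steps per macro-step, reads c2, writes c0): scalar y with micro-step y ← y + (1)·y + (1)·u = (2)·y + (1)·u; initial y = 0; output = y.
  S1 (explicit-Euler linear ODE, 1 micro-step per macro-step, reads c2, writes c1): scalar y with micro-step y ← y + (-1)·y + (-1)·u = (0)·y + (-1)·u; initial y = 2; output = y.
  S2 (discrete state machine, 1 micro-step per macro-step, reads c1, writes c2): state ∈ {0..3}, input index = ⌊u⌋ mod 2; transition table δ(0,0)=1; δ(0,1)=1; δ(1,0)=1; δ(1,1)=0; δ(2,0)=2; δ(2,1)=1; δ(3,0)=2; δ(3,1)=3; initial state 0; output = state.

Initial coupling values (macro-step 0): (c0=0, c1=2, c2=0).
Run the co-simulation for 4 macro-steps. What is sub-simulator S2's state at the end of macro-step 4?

macro 1: S0 reads c2=0 → after 2×micro: 0; S1 reads c2=0 → after 1×micro: 0; S2 reads c1=0 → after 1×micro: 1 ⇒ (c0=0, c1=0, c2=1)
macro 2: S0 reads c2=1 → after 2×micro: 3; S1 reads c2=1 → after 1×micro: -1; S2 reads c1=-1 → after 1×micro: 0 ⇒ (c0=3, c1=-1, c2=0)
macro 3: S0 reads c2=0 → after 2×micro: 12; S1 reads c2=0 → after 1×micro: 0; S2 reads c1=0 → after 1×micro: 1 ⇒ (c0=12, c1=0, c2=1)
macro 4: S0 reads c2=1 → after 2×micro: 51; S1 reads c2=1 → after 1×micro: -1; S2 reads c1=-1 → after 1×micro: 0 ⇒ (c0=51, c1=-1, c2=0)

S2 state at macro-step 4 = 0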